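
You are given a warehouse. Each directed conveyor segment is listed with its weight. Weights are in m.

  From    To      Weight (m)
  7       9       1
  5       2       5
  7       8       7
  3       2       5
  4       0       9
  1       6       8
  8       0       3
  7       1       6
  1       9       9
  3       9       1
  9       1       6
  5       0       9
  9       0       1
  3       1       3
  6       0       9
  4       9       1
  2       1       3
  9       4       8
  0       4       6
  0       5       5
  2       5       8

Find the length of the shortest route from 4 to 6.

Running Dijkstra from 4:
4: 0
9: 1  (via 4)
0: 2  (via 9)
1: 7  (via 9)
5: 7  (via 0)
2: 12  (via 5)
6: 15  (via 1)
Shortest route: 4–9–1–6 = 15 m.

15 m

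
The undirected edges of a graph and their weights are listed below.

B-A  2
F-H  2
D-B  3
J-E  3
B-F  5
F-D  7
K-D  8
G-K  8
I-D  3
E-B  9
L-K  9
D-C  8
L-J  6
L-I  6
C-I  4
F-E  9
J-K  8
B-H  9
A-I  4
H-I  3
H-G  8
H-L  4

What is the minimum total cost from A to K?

Running Dijkstra from A:
A: 0
B: 2  (via A)
I: 4  (via A)
D: 5  (via B)
F: 7  (via B)
H: 7  (via I)
C: 8  (via I)
L: 10  (via I)
E: 11  (via B)
K: 13  (via D)
Shortest route: A–B–D–K = 13.

13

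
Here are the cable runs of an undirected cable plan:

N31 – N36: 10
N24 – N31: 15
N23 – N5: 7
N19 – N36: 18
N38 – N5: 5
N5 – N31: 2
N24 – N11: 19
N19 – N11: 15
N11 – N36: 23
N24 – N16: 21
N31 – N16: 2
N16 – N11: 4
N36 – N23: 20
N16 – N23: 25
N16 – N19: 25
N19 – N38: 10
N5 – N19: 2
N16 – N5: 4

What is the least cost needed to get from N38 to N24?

Compare a few routes:
N38–N5–N31–N24: 5+2+15 = 22
N38–N5–N16–N31–N24: 5+4+2+15 = 26
N38–N19–N5–N31–N24: 10+2+2+15 = 29
N38–N5–N16–N24: 5+4+21 = 30
The minimum is 22 via N38–N5–N31–N24.

22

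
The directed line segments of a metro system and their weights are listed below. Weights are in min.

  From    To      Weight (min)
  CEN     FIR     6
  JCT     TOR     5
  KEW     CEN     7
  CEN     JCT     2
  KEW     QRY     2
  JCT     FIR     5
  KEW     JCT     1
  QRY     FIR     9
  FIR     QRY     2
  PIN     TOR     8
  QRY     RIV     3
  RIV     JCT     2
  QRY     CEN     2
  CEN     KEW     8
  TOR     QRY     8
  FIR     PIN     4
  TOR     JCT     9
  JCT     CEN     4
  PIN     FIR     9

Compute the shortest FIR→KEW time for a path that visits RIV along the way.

19 min

Shortest FIR→RIV: FIR–QRY–RIV = 5
Shortest RIV→KEW: RIV–JCT–CEN–KEW = 14
Total via RIV: 5 + 14 = 19 min.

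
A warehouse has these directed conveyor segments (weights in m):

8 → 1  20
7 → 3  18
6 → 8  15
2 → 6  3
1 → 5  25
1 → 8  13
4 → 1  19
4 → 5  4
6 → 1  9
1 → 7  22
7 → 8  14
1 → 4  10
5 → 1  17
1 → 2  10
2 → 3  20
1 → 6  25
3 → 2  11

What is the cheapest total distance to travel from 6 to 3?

39 m

Enumerating some paths:
6–1–7–3: 9+22+18 = 49
6–1–2–3: 9+10+20 = 39
6–8–1–2–3: 15+20+10+20 = 65
6–8–1–7–3: 15+20+22+18 = 75
Cheapest is 6–1–2–3 at 39 m.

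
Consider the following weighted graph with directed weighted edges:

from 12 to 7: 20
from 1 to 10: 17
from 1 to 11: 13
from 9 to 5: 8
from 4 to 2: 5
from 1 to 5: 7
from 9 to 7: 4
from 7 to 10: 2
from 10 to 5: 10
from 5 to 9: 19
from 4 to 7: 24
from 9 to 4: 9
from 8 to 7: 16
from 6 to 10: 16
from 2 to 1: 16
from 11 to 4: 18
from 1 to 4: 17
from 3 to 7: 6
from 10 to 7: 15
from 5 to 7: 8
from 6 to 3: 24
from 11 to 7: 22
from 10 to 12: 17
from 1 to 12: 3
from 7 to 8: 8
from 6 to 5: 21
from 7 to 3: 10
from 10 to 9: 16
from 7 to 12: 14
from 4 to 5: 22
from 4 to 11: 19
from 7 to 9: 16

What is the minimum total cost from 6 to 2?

46

Compare a few routes:
6 - 10 - 5 - 9 - 4 - 2: 16+10+19+9+5 = 59
6 - 10 - 9 - 4 - 2: 16+16+9+5 = 46
6 - 5 - 9 - 4 - 2: 21+19+9+5 = 54
Cheapest is 6 - 10 - 9 - 4 - 2 at 46.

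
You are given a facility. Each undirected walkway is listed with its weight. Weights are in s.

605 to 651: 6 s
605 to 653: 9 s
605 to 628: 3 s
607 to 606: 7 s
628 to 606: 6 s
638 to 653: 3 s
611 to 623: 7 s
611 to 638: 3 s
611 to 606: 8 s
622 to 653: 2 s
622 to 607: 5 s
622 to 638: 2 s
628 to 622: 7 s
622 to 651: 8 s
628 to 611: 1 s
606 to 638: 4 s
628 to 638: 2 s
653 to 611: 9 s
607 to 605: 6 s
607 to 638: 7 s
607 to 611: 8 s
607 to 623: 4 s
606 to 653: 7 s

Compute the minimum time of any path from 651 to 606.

Candidate routes:
651 → 605 → 628 → 606: 6+3+6 = 15
651 → 605 → 628 → 638 → 606: 6+3+2+4 = 15
651 → 622 → 638 → 606: 8+2+4 = 14
Cheapest is 651 → 622 → 638 → 606 at 14 s.

14 s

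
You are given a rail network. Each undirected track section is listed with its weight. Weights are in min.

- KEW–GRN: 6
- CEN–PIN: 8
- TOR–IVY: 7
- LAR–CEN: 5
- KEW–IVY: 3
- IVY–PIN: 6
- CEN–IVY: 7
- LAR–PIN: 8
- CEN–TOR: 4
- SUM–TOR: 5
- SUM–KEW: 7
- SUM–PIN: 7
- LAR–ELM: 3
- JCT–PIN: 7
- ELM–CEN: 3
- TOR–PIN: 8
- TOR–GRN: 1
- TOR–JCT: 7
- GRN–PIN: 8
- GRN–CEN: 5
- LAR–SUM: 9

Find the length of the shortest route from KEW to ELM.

Candidate routes:
KEW - IVY - CEN - ELM: 3+7+3 = 13
KEW - GRN - TOR - CEN - ELM: 6+1+4+3 = 14
The minimum is 13 min via KEW - IVY - CEN - ELM.

13 min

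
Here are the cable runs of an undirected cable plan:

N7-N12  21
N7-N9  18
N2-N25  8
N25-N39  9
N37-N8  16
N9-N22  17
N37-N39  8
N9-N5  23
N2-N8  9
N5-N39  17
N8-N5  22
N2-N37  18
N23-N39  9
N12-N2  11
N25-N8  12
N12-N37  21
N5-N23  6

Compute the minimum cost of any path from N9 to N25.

Enumerating some paths:
N9 - N5 - N39 - N25: 23+17+9 = 49
N9 - N5 - N23 - N39 - N25: 23+6+9+9 = 47
Cheapest is N9 - N5 - N23 - N39 - N25 at 47.

47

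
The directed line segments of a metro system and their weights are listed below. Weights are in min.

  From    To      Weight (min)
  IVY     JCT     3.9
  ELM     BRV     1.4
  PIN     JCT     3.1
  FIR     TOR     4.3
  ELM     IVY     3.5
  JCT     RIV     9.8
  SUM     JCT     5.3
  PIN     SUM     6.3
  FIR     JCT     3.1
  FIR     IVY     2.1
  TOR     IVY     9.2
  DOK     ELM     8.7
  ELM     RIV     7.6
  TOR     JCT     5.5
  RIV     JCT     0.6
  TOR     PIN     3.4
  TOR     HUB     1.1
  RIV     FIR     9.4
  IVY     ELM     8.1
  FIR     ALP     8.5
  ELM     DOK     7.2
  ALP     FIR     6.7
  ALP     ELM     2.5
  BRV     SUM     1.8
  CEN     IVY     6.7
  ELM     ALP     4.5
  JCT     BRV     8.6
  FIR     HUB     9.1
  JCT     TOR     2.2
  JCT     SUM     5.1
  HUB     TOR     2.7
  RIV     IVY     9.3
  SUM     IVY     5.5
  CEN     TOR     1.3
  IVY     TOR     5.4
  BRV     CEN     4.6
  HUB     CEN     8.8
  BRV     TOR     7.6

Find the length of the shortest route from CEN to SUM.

Enumerating some paths:
CEN → TOR → JCT → SUM: 1.3+5.5+5.1 = 11.9
CEN → TOR → PIN → SUM: 1.3+3.4+6.3 = 11
CEN → TOR → PIN → JCT → SUM: 1.3+3.4+3.1+5.1 = 12.9
Cheapest is CEN → TOR → PIN → SUM at 11 min.

11 min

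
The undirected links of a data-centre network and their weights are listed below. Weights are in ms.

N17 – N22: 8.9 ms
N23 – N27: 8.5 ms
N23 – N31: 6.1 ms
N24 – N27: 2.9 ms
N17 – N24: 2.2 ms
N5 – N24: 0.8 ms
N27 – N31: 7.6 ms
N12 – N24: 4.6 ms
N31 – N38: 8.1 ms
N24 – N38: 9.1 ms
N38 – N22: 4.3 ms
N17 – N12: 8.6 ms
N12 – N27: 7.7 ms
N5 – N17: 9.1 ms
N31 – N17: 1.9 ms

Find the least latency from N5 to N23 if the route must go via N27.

Shortest N5→N27: N5 → N24 → N27 = 3.7
Shortest N27→N23: N27 → N23 = 8.5
Total via N27: 3.7 + 8.5 = 12.2 ms.

12.2 ms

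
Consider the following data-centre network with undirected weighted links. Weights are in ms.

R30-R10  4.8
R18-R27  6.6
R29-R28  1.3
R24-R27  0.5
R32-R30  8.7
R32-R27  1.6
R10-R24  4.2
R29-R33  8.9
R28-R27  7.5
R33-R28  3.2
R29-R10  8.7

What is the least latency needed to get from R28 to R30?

Candidate routes:
R28–R29–R10–R30: 1.3+8.7+4.8 = 14.8
R28–R27–R24–R10–R30: 7.5+0.5+4.2+4.8 = 17
Cheapest is R28–R29–R10–R30 at 14.8 ms.

14.8 ms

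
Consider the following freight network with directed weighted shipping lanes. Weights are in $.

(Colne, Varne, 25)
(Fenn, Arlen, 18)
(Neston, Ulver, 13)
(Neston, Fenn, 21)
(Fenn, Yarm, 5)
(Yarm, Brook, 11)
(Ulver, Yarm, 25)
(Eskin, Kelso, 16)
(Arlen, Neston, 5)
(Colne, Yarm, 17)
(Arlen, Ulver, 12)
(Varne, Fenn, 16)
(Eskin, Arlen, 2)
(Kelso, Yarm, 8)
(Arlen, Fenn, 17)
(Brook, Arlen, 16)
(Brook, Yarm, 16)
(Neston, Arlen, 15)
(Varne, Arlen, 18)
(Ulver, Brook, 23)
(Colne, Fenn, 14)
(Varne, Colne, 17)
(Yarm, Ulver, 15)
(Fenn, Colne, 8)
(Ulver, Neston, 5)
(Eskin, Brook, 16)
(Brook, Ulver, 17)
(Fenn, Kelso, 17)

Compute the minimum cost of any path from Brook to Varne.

$66

Candidate routes:
Brook → Arlen → Fenn → Colne → Varne: 16+17+8+25 = 66
Brook → Arlen → Ulver → Neston → Fenn → Colne → Varne: 16+12+5+21+8+25 = 87
Brook → Arlen → Neston → Fenn → Colne → Varne: 16+5+21+8+25 = 75
Brook → Ulver → Neston → Fenn → Colne → Varne: 17+5+21+8+25 = 76
Cheapest is Brook → Arlen → Fenn → Colne → Varne at $66.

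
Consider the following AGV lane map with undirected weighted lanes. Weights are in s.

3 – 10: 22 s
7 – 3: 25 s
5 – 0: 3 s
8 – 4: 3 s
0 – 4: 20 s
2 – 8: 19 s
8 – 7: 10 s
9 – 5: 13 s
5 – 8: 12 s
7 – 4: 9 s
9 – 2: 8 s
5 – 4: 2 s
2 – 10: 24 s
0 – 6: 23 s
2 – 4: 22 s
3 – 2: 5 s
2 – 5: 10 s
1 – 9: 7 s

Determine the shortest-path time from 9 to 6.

Shortest distances from 9:
9: 0
1: 7  (via 9)
2: 8  (via 9)
3: 13  (via 2)
5: 13  (via 9)
4: 15  (via 5)
0: 16  (via 5)
8: 18  (via 4)
7: 24  (via 4)
10: 32  (via 2)
6: 39  (via 0)
Shortest route: 9–5–0–6 = 39 s.

39 s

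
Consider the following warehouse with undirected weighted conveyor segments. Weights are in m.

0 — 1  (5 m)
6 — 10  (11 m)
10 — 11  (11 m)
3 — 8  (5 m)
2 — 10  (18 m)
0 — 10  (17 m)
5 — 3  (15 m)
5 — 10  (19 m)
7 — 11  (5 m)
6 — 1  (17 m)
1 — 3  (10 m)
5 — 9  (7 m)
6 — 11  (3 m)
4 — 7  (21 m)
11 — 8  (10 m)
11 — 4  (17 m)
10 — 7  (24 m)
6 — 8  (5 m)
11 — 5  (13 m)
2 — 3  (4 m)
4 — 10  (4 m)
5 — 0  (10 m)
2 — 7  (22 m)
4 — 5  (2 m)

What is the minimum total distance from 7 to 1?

Running Dijkstra from 7:
7: 0
11: 5  (via 7)
6: 8  (via 11)
8: 13  (via 6)
10: 16  (via 11)
3: 18  (via 8)
5: 18  (via 11)
4: 20  (via 10)
2: 22  (via 7)
1: 25  (via 6)
Shortest route: 7 → 11 → 6 → 1 = 25 m.

25 m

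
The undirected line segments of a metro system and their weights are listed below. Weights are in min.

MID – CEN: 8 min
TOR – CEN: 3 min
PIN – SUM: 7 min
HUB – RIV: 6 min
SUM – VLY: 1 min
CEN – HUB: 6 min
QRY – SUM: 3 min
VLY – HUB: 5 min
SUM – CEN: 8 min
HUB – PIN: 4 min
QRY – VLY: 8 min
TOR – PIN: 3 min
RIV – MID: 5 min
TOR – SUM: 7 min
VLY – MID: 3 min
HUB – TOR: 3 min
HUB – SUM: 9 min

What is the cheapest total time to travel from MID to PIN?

Candidate routes:
MID → VLY → SUM → PIN: 3+1+7 = 11
MID → VLY → HUB → PIN: 3+5+4 = 12
The minimum is 11 min via MID → VLY → SUM → PIN.

11 min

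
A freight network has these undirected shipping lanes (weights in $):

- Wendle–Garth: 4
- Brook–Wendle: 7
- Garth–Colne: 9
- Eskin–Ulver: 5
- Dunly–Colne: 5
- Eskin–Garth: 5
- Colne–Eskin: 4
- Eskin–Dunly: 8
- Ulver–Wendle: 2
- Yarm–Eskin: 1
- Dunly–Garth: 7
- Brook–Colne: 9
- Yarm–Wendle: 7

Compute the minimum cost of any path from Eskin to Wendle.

Enumerating some paths:
Eskin–Ulver–Wendle: 5+2 = 7
Eskin–Yarm–Wendle: 1+7 = 8
Cheapest is Eskin–Ulver–Wendle at $7.

$7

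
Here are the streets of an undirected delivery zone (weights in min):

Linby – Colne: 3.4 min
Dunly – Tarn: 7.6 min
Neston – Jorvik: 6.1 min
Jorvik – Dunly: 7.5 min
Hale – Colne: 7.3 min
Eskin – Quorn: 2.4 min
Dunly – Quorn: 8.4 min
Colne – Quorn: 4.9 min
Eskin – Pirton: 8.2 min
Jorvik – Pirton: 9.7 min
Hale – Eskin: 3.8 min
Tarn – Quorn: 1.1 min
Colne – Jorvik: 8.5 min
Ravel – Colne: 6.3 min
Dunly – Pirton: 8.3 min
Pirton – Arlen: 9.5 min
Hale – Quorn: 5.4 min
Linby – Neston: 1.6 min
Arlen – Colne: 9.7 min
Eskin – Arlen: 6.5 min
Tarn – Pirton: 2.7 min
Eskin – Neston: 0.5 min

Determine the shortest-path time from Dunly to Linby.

12.9 min

Enumerating some paths:
Dunly → Quorn → Eskin → Neston → Linby: 8.4+2.4+0.5+1.6 = 12.9
Dunly → Tarn → Quorn → Eskin → Neston → Linby: 7.6+1.1+2.4+0.5+1.6 = 13.2
Cheapest is Dunly → Quorn → Eskin → Neston → Linby at 12.9 min.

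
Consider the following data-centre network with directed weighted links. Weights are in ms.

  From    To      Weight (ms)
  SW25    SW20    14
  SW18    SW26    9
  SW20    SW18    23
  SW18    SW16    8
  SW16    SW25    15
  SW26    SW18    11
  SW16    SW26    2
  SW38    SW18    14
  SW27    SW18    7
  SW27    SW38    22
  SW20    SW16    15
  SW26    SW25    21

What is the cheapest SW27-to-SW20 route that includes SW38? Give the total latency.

Best SW27 to SW38: SW27–SW38 costing 22
Best SW38 to SW20: SW38–SW18–SW16–SW25–SW20 costing 51
Total via SW38: 22 + 51 = 73 ms.

73 ms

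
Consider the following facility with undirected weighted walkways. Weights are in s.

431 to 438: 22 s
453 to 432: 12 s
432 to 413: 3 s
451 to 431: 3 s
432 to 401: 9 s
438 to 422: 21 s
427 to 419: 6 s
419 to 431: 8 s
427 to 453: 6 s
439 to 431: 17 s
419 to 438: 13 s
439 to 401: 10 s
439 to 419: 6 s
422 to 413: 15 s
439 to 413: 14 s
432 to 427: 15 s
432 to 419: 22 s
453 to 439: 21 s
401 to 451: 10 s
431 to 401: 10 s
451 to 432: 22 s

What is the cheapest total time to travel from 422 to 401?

27 s

Candidate routes:
422 - 413 - 439 - 401: 15+14+10 = 39
422 - 413 - 432 - 401: 15+3+9 = 27
The minimum is 27 s via 422 - 413 - 432 - 401.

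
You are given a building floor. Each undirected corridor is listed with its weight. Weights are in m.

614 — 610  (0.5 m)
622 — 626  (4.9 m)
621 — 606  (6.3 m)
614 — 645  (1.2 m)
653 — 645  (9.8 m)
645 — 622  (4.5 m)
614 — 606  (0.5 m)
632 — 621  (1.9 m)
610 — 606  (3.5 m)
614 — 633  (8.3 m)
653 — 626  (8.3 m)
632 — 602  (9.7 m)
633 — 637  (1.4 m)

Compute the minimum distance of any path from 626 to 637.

Compare a few routes:
626 - 622 - 645 - 614 - 633 - 637: 4.9+4.5+1.2+8.3+1.4 = 20.3
626 - 653 - 645 - 614 - 633 - 637: 8.3+9.8+1.2+8.3+1.4 = 29
Cheapest is 626 - 622 - 645 - 614 - 633 - 637 at 20.3 m.

20.3 m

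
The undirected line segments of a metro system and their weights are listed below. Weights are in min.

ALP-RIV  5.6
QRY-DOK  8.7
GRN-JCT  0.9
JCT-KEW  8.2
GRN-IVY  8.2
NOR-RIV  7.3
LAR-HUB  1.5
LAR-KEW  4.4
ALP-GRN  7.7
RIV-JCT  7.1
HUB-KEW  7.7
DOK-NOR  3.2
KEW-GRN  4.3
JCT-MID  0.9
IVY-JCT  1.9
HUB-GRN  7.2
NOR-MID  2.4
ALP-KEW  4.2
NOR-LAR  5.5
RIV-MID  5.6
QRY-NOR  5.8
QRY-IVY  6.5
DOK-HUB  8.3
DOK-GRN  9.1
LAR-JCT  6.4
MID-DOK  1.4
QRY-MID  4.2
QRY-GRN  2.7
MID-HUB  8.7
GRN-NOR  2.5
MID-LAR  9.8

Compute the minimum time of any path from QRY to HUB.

Settle nodes by increasing distance from QRY:
QRY: 0
GRN: 2.7  (via QRY)
JCT: 3.6  (via GRN)
MID: 4.2  (via QRY)
NOR: 5.2  (via GRN)
IVY: 5.5  (via JCT)
DOK: 5.6  (via MID)
KEW: 7  (via GRN)
RIV: 9.8  (via MID)
HUB: 9.9  (via GRN)
Shortest route: QRY–GRN–HUB = 9.9 min.

9.9 min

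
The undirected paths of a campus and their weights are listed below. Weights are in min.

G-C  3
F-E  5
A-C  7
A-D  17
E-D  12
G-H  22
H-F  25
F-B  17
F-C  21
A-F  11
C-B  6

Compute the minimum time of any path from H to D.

Enumerating some paths:
H–F–A–D: 25+11+17 = 53
H–F–E–D: 25+5+12 = 42
H–G–C–A–D: 22+3+7+17 = 49
The minimum is 42 min via H–F–E–D.

42 min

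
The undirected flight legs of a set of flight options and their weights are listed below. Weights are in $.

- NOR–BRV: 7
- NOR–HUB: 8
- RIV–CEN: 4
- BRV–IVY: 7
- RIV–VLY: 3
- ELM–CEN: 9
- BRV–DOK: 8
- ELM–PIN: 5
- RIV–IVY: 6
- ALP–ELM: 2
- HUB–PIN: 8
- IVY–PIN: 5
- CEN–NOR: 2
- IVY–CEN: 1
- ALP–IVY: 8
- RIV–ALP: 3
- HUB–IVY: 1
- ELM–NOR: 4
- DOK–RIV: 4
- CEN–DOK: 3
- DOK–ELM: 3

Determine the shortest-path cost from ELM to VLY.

Enumerating some paths:
ELM–DOK–RIV–VLY: 3+4+3 = 10
ELM–DOK–CEN–RIV–VLY: 3+3+4+3 = 13
ELM–ALP–RIV–VLY: 2+3+3 = 8
ELM–NOR–CEN–RIV–VLY: 4+2+4+3 = 13
The minimum is $8 via ELM–ALP–RIV–VLY.

$8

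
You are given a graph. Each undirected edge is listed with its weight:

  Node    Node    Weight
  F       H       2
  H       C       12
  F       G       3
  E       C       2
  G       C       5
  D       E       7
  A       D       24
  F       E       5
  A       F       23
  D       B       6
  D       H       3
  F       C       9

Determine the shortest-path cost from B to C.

15

Settle nodes by increasing distance from B:
B: 0
D: 6  (via B)
H: 9  (via D)
F: 11  (via H)
E: 13  (via D)
G: 14  (via F)
C: 15  (via E)
Shortest route: B → D → E → C = 15.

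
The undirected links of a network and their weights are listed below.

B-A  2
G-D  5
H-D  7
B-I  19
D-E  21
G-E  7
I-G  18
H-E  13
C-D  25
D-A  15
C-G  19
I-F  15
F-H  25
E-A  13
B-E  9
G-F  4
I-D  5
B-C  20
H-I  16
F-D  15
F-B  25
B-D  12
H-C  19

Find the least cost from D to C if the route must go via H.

26

Best D to H: D–H costing 7
Shortest H→C: H–C = 19
Total via H: 7 + 19 = 26.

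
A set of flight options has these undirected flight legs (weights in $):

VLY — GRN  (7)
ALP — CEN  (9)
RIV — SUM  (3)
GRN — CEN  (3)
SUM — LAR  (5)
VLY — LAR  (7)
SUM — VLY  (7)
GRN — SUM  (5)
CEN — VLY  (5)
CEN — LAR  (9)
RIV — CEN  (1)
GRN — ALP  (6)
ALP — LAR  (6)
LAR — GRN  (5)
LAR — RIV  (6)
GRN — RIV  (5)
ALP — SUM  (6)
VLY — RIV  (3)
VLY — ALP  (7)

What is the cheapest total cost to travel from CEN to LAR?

$7

Settle nodes by increasing distance from CEN:
CEN: 0
RIV: 1  (via CEN)
GRN: 3  (via CEN)
SUM: 4  (via RIV)
VLY: 4  (via RIV)
LAR: 7  (via RIV)
Shortest route: CEN → RIV → LAR = $7.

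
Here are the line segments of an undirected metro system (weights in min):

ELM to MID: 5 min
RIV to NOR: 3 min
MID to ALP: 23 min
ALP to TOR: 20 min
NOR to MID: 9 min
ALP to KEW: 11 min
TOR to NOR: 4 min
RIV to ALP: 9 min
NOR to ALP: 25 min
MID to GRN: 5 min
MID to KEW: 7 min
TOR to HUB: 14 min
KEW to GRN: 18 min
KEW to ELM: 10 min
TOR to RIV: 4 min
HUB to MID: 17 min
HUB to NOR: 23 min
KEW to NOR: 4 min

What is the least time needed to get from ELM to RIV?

17 min

Running Dijkstra from ELM:
ELM: 0
MID: 5  (via ELM)
GRN: 10  (via MID)
KEW: 10  (via ELM)
NOR: 14  (via MID)
RIV: 17  (via NOR)
Shortest route: ELM → MID → NOR → RIV = 17 min.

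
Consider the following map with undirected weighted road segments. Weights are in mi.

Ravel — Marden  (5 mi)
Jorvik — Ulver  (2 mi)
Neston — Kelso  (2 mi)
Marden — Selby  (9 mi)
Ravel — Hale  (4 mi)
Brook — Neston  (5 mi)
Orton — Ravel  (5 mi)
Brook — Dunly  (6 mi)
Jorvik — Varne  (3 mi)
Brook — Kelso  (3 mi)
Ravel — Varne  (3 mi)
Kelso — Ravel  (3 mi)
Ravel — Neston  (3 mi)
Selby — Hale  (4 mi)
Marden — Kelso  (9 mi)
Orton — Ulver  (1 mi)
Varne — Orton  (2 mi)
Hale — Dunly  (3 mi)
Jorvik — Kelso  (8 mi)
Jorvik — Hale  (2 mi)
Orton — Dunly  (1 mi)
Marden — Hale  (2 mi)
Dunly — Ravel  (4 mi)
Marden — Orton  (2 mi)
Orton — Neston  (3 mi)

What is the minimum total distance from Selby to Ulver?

Compare a few routes:
Selby → Hale → Jorvik → Ulver: 4+2+2 = 8
Selby → Hale → Marden → Orton → Ulver: 4+2+2+1 = 9
The minimum is 8 mi via Selby → Hale → Jorvik → Ulver.

8 mi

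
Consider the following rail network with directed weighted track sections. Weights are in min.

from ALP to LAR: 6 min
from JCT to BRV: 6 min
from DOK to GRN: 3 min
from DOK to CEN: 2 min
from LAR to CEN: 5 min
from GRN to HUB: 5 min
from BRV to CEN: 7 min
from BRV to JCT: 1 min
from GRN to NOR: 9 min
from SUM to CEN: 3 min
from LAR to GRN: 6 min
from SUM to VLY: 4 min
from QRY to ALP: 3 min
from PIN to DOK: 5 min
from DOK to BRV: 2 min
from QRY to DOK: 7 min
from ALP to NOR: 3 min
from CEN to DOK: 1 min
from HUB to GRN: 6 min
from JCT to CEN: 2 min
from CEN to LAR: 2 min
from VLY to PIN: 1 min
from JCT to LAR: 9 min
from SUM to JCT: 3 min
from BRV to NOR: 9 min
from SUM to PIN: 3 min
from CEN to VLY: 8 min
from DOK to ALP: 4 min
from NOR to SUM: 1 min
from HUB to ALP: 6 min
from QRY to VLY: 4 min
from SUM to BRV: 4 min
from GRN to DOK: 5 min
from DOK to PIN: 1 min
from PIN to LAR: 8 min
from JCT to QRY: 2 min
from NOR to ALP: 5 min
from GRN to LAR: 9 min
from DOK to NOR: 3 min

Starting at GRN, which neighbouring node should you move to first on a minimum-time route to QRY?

DOK

Compare a few routes:
GRN–DOK–BRV–JCT–QRY: 5+2+1+2 = 10
GRN–NOR–SUM–JCT–QRY: 9+1+3+2 = 15
GRN–DOK–NOR–SUM–JCT–QRY: 5+3+1+3+2 = 14
The minimum is 10 min via GRN–DOK–BRV–JCT–QRY.
So from GRN the first move is to DOK.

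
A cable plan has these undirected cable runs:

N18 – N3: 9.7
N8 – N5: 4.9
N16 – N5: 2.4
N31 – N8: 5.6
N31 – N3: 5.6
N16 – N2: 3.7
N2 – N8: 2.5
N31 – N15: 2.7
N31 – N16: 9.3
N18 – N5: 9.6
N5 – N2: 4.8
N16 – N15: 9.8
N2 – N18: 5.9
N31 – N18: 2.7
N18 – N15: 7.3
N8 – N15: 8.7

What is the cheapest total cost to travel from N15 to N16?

Compare a few routes:
N15 → N16: 9.8 = 9.8
N15 → N31 → N16: 2.7+9.3 = 12
Cheapest is N15 → N16 at 9.8.

9.8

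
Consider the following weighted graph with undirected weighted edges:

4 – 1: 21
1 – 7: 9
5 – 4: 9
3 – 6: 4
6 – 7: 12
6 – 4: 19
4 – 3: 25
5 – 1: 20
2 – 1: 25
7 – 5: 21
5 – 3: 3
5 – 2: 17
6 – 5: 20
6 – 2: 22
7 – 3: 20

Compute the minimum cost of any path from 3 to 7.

Enumerating some paths:
3–5–7: 3+21 = 24
3–7: 20 = 20
3–6–7: 4+12 = 16
The minimum is 16 via 3–6–7.

16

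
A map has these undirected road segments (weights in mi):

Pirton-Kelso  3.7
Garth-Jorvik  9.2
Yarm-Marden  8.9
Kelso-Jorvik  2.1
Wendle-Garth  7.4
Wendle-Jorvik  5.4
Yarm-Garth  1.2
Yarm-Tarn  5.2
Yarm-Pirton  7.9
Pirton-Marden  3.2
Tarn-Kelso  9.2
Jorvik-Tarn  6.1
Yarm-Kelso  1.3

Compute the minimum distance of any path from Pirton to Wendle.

11.2 mi

Enumerating some paths:
Pirton–Kelso–Jorvik–Wendle: 3.7+2.1+5.4 = 11.2
Pirton–Yarm–Garth–Wendle: 7.9+1.2+7.4 = 16.5
Pirton–Kelso–Yarm–Garth–Wendle: 3.7+1.3+1.2+7.4 = 13.6
The minimum is 11.2 mi via Pirton–Kelso–Jorvik–Wendle.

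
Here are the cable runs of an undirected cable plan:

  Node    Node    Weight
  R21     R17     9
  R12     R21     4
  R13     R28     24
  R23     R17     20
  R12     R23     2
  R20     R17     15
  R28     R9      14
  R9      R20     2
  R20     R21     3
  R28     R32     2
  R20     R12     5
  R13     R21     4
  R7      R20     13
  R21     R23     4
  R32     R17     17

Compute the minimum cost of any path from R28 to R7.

Enumerating some paths:
R28 → R32 → R17 → R21 → R20 → R7: 2+17+9+3+13 = 44
R28 → R9 → R20 → R7: 14+2+13 = 29
R28 → R32 → R17 → R20 → R7: 2+17+15+13 = 47
R28 → R13 → R21 → R20 → R7: 24+4+3+13 = 44
Cheapest is R28 → R9 → R20 → R7 at 29.

29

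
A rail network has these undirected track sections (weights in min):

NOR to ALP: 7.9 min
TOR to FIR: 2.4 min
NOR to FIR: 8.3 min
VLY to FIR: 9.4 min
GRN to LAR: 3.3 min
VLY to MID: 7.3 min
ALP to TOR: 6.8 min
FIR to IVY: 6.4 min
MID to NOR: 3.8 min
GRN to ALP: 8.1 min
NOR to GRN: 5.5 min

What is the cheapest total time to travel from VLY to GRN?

Compare a few routes:
VLY - FIR - NOR - GRN: 9.4+8.3+5.5 = 23.2
VLY - MID - NOR - GRN: 7.3+3.8+5.5 = 16.6
VLY - FIR - TOR - ALP - GRN: 9.4+2.4+6.8+8.1 = 26.7
Cheapest is VLY - MID - NOR - GRN at 16.6 min.

16.6 min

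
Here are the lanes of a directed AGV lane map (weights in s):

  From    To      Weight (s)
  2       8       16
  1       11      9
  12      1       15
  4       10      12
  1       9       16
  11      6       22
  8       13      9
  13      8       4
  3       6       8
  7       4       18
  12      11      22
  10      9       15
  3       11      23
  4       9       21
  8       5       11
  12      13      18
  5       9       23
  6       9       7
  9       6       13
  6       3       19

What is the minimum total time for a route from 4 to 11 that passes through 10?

82 s

Shortest 4→10: 4–10 = 12
Shortest 10→11: 10–9–6–3–11 = 70
Total via 10: 12 + 70 = 82 s.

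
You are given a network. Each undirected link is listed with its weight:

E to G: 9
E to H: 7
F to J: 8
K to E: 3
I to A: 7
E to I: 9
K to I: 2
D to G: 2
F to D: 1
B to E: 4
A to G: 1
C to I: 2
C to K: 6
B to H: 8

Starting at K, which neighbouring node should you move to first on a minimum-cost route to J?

I

Compare a few routes:
K - C - I - A - G - D - F - J: 6+2+7+1+2+1+8 = 27
K - E - G - D - F - J: 3+9+2+1+8 = 23
K - I - A - G - D - F - J: 2+7+1+2+1+8 = 21
Cheapest is K - I - A - G - D - F - J at 21.
So from K the first move is to I.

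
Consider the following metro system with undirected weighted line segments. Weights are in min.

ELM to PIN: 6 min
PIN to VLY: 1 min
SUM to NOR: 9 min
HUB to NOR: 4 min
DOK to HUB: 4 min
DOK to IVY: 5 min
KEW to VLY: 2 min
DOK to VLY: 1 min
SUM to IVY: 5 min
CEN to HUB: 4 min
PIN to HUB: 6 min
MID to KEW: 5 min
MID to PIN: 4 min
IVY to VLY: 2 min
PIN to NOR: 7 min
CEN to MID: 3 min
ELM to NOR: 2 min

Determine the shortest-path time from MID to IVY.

7 min

Compare a few routes:
MID → PIN → VLY → DOK → IVY: 4+1+1+5 = 11
MID → PIN → VLY → IVY: 4+1+2 = 7
MID → KEW → VLY → IVY: 5+2+2 = 9
MID → KEW → VLY → DOK → IVY: 5+2+1+5 = 13
The minimum is 7 min via MID → PIN → VLY → IVY.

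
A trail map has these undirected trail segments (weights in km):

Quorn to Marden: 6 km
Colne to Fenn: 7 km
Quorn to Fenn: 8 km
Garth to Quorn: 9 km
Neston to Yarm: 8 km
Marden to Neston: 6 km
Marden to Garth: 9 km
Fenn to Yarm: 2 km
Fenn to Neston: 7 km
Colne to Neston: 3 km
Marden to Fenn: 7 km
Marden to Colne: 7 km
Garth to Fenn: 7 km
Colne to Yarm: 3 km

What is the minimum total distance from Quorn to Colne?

13 km

Enumerating some paths:
Quorn - Marden - Fenn - Yarm - Colne: 6+7+2+3 = 18
Quorn - Fenn - Colne: 8+7 = 15
Quorn - Marden - Colne: 6+7 = 13
Quorn - Marden - Neston - Colne: 6+6+3 = 15
The minimum is 13 km via Quorn - Marden - Colne.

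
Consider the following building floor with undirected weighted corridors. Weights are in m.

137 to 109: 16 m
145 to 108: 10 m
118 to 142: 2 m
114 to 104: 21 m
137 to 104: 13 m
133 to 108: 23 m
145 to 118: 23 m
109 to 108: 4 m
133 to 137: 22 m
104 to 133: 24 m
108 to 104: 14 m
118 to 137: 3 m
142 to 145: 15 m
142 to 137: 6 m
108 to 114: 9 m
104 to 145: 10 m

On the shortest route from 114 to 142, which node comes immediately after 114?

Enumerating some paths:
114 → 104 → 137 → 142: 21+13+6 = 40
114 → 108 → 145 → 142: 9+10+15 = 34
114 → 104 → 137 → 118 → 142: 21+13+3+2 = 39
114 → 108 → 109 → 137 → 142: 9+4+16+6 = 35
Cheapest is 114 → 108 → 145 → 142 at 34 m.
So from 114 the first move is to 108.

108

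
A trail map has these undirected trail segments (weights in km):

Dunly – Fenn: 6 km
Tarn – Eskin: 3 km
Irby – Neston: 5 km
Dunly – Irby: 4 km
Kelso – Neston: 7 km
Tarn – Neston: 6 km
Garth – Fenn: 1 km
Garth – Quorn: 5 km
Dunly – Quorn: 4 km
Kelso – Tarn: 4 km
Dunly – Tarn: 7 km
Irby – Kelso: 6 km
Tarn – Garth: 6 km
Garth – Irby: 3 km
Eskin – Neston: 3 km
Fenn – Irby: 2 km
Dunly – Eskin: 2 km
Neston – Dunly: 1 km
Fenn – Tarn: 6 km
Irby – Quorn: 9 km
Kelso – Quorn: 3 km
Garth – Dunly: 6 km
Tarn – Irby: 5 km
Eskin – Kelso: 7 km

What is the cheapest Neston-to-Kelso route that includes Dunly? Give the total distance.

Best Neston to Dunly: Neston → Dunly costing 1
Best Dunly to Kelso: Dunly → Quorn → Kelso costing 7
Total via Dunly: 1 + 7 = 8 km.

8 km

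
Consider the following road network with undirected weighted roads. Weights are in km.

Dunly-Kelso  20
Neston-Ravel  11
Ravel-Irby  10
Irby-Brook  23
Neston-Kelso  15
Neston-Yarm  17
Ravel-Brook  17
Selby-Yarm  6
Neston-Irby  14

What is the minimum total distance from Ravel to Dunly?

46 km

Enumerating some paths:
Ravel - Neston - Kelso - Dunly: 11+15+20 = 46
Ravel - Irby - Neston - Kelso - Dunly: 10+14+15+20 = 59
Cheapest is Ravel - Neston - Kelso - Dunly at 46 km.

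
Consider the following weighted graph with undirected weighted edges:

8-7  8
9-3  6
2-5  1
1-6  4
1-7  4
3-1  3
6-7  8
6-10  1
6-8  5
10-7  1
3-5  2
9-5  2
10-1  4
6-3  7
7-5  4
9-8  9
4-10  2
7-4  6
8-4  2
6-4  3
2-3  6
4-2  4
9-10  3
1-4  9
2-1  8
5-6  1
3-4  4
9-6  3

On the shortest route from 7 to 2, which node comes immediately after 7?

Compare a few routes:
7 → 5 → 2: 4+1 = 5
7 → 10 → 6 → 5 → 2: 1+1+1+1 = 4
7 → 10 → 4 → 2: 1+2+4 = 7
7 → 10 → 9 → 5 → 2: 1+3+2+1 = 7
The minimum is 4 via 7 → 10 → 6 → 5 → 2.
So from 7 the first move is to 10.

10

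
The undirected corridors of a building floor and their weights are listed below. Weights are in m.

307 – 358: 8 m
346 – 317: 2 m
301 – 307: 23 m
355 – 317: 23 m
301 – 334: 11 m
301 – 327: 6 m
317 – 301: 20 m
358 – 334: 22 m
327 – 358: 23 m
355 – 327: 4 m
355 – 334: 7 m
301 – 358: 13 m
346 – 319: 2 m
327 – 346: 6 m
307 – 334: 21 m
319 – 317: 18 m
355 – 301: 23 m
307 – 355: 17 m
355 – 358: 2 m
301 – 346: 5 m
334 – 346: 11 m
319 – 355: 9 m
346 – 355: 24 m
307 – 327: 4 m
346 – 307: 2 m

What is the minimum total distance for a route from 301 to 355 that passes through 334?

Best 301 to 334: 301 → 334 costing 11
Best 334 to 355: 334 → 355 costing 7
Total via 334: 11 + 7 = 18 m.

18 m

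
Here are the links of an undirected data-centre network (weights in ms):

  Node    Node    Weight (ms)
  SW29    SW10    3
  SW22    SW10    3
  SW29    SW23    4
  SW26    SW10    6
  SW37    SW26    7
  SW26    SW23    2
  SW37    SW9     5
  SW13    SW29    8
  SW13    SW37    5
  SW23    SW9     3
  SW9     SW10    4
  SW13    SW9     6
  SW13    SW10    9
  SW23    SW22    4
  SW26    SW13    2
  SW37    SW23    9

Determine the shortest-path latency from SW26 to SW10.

6 ms

Compare a few routes:
SW26 → SW23 → SW22 → SW10: 2+4+3 = 9
SW26 → SW10: 6 = 6
The minimum is 6 ms via SW26 → SW10.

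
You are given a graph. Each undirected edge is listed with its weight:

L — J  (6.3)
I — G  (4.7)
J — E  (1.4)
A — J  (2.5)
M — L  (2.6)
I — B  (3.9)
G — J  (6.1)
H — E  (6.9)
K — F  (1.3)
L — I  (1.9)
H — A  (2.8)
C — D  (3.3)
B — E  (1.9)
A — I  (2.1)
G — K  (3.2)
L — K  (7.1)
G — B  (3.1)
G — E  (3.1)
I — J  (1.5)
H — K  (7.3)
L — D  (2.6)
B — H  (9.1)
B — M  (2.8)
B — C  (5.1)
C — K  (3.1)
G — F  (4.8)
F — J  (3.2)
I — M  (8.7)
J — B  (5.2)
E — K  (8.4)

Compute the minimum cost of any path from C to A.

9.9

Candidate routes:
C - B - E - J - A: 5.1+1.9+1.4+2.5 = 10.9
C - D - L - I - A: 3.3+2.6+1.9+2.1 = 9.9
C - B - I - A: 5.1+3.9+2.1 = 11.1
C - K - F - J - A: 3.1+1.3+3.2+2.5 = 10.1
Cheapest is C - D - L - I - A at 9.9.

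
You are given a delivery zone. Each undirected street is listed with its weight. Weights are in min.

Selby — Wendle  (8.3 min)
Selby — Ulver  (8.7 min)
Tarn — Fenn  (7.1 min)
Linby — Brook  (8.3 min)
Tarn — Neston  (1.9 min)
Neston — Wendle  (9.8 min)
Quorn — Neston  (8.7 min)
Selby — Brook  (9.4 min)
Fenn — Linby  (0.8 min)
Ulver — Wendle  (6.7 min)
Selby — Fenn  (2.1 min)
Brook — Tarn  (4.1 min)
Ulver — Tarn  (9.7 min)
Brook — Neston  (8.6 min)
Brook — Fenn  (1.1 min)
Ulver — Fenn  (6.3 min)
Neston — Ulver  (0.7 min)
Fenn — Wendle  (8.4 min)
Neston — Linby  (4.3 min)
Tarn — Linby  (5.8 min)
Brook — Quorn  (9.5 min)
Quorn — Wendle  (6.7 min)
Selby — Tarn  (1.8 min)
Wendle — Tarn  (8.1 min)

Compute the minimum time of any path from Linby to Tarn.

Enumerating some paths:
Linby → Fenn → Brook → Tarn: 0.8+1.1+4.1 = 6
Linby → Neston → Tarn: 4.3+1.9 = 6.2
Linby → Fenn → Selby → Tarn: 0.8+2.1+1.8 = 4.7
Linby → Tarn: 5.8 = 5.8
The minimum is 4.7 min via Linby → Fenn → Selby → Tarn.

4.7 min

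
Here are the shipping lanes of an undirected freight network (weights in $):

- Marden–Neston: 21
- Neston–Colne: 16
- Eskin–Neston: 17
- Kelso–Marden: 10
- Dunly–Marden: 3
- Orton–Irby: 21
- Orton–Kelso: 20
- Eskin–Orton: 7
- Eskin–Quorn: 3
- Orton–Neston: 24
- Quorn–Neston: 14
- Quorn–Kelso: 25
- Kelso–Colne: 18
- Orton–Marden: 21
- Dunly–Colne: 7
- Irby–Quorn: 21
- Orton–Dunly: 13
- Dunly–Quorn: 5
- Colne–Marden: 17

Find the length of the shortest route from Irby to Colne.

Candidate routes:
Irby → Orton → Eskin → Quorn → Dunly → Colne: 21+7+3+5+7 = 43
Irby → Quorn → Dunly → Colne: 21+5+7 = 33
Irby → Orton → Dunly → Colne: 21+13+7 = 41
Cheapest is Irby → Quorn → Dunly → Colne at $33.

$33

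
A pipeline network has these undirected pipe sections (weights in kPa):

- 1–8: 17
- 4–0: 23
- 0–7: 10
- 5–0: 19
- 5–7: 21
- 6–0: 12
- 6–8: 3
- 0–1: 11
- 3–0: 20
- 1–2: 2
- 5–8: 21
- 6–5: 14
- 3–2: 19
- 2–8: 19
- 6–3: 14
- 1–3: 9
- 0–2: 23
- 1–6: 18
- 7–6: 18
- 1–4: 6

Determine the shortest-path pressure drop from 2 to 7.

Shortest distances from 2:
2: 0
1: 2  (via 2)
4: 8  (via 1)
3: 11  (via 1)
0: 13  (via 1)
8: 19  (via 2)
6: 20  (via 1)
7: 23  (via 0)
Shortest route: 2 → 1 → 0 → 7 = 23 kPa.

23 kPa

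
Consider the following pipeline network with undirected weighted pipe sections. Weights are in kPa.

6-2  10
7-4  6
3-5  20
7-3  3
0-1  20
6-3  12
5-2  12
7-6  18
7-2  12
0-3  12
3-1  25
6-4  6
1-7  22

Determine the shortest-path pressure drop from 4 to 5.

28 kPa

Settle nodes by increasing distance from 4:
4: 0
6: 6  (via 4)
7: 6  (via 4)
3: 9  (via 7)
2: 16  (via 6)
0: 21  (via 3)
1: 28  (via 7)
5: 28  (via 2)
Shortest route: 4 → 6 → 2 → 5 = 28 kPa.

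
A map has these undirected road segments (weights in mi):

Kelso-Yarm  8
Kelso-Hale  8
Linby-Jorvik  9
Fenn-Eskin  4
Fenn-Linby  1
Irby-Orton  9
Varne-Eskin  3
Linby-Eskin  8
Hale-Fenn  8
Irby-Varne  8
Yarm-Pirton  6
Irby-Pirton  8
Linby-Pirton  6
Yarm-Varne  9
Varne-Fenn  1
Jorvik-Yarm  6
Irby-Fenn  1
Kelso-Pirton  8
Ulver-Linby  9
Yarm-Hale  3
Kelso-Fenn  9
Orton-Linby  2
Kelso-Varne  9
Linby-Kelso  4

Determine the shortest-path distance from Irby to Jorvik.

Settle nodes by increasing distance from Irby:
Irby: 0
Fenn: 1  (via Irby)
Linby: 2  (via Fenn)
Varne: 2  (via Fenn)
Orton: 4  (via Linby)
Eskin: 5  (via Fenn)
Kelso: 6  (via Linby)
Pirton: 8  (via Irby)
Hale: 9  (via Fenn)
Jorvik: 11  (via Linby)
Shortest route: Irby–Fenn–Linby–Jorvik = 11 mi.

11 mi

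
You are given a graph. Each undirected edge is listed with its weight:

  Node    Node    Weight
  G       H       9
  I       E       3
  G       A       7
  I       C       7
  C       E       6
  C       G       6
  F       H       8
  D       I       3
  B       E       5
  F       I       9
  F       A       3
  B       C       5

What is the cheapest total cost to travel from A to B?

18

Running Dijkstra from A:
A: 0
F: 3  (via A)
G: 7  (via A)
H: 11  (via F)
I: 12  (via F)
C: 13  (via G)
D: 15  (via I)
E: 15  (via I)
B: 18  (via C)
Shortest route: A–G–C–B = 18.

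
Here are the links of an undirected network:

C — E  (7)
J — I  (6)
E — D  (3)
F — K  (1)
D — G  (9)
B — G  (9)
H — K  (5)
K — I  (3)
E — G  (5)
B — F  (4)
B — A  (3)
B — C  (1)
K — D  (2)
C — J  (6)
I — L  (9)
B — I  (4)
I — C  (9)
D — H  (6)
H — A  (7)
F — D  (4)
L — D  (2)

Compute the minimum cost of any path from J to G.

Candidate routes:
J → I → B → G: 6+4+9 = 19
J → C → E → G: 6+7+5 = 18
J → C → B → G: 6+1+9 = 16
J → I → K → D → E → G: 6+3+2+3+5 = 19
Cheapest is J → C → B → G at 16.

16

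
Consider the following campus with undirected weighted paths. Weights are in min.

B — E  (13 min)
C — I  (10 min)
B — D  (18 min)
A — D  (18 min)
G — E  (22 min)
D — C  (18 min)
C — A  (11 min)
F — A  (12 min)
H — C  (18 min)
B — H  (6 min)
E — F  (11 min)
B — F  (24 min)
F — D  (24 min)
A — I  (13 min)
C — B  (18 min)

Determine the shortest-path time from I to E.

Settle nodes by increasing distance from I:
I: 0
C: 10  (via I)
A: 13  (via I)
F: 25  (via A)
B: 28  (via C)
D: 28  (via C)
H: 28  (via C)
E: 36  (via F)
Shortest route: I–A–F–E = 36 min.

36 min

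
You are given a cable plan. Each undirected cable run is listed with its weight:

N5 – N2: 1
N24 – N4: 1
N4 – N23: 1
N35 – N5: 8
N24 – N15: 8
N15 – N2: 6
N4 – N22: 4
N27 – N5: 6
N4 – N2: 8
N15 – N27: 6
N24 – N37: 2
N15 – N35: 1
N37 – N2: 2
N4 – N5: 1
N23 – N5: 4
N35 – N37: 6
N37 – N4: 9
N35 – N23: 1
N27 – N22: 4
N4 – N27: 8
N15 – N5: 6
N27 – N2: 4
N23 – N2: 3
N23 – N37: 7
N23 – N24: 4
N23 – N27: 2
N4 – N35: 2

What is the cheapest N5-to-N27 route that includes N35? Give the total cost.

6

Shortest N5→N35: N5–N4–N35 = 3
Best N35 to N27: N35–N23–N27 costing 3
Total via N35: 3 + 3 = 6.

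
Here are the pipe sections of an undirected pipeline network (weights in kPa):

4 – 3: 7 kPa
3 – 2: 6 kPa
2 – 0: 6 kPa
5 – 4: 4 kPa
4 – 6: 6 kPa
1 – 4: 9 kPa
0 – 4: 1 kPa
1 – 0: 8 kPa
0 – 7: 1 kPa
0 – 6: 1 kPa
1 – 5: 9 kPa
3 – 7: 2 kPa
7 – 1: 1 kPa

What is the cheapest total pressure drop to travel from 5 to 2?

Enumerating some paths:
5 - 1 - 7 - 0 - 2: 9+1+1+6 = 17
5 - 4 - 0 - 7 - 3 - 2: 4+1+1+2+6 = 14
5 - 4 - 0 - 2: 4+1+6 = 11
Cheapest is 5 - 4 - 0 - 2 at 11 kPa.

11 kPa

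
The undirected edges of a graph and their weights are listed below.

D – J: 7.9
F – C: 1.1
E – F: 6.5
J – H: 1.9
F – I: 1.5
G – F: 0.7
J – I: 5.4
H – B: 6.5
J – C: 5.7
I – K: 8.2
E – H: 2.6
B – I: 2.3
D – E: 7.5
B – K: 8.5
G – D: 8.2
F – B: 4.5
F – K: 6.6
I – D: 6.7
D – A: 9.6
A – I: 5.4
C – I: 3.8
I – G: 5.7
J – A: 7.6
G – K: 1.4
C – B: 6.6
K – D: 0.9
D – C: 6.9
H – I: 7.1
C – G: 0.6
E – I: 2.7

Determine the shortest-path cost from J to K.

Enumerating some paths:
J–C–G–K: 5.7+0.6+1.4 = 7.7
J–C–F–G–K: 5.7+1.1+0.7+1.4 = 8.9
J–I–F–G–K: 5.4+1.5+0.7+1.4 = 9
J–D–K: 7.9+0.9 = 8.8
The minimum is 7.7 via J–C–G–K.

7.7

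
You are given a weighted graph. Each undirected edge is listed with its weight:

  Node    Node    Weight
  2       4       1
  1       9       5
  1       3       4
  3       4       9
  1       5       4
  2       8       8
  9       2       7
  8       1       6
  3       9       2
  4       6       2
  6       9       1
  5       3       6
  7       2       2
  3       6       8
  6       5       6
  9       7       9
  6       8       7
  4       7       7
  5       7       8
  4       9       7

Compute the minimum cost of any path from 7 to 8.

Compare a few routes:
7 - 2 - 8: 2+8 = 10
7 - 4 - 2 - 8: 7+1+8 = 16
7 - 4 - 6 - 8: 7+2+7 = 16
7 - 2 - 4 - 6 - 8: 2+1+2+7 = 12
Cheapest is 7 - 2 - 8 at 10.

10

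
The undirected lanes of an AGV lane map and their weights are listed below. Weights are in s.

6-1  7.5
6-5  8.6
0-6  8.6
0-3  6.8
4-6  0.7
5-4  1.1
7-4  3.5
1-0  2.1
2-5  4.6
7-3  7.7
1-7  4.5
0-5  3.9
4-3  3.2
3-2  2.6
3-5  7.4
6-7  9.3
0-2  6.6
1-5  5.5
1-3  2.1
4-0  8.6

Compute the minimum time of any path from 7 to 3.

6.6 s

Settle nodes by increasing distance from 7:
7: 0
4: 3.5  (via 7)
6: 4.2  (via 4)
1: 4.5  (via 7)
5: 4.6  (via 4)
0: 6.6  (via 1)
3: 6.6  (via 1)
Shortest route: 7–1–3 = 6.6 s.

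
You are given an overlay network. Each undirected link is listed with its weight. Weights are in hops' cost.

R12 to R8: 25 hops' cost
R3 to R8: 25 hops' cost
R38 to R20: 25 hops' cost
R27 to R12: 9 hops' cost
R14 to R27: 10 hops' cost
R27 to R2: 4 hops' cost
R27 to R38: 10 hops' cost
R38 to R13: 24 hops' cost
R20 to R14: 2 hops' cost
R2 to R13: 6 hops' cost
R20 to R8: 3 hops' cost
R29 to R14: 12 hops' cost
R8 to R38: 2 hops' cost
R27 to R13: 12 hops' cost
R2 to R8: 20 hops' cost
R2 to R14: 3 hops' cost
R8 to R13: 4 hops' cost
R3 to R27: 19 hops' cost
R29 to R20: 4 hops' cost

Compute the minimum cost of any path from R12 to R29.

22 hops' cost

Shortest distances from R12:
R12: 0
R27: 9  (via R12)
R2: 13  (via R27)
R14: 16  (via R2)
R20: 18  (via R14)
R13: 19  (via R2)
R38: 19  (via R27)
R8: 21  (via R20)
R29: 22  (via R20)
Shortest route: R12–R27–R2–R14–R20–R29 = 22 hops' cost.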